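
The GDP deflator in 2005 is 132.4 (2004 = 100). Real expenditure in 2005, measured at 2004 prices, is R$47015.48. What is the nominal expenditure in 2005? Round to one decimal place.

62248.5

Nominal = Real × (Index/100) = 47015.48 × (132.4/100)
        = 47015.48 × 1.324 = 62248.4955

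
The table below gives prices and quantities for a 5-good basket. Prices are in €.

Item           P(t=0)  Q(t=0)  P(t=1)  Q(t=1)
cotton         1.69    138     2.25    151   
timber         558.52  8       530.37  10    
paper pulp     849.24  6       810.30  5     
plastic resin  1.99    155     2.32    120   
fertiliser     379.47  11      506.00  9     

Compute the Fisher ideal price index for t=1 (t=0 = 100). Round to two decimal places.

Laspeyres component (base-period weights):
ΣP(t=1)Q(t=0) = 2.25×138 + 530.37×8 + 810.30×6 + 2.32×155 + 506.00×11 = 310.5 + 4242.96 + 4861.8 + 359.6 + 5566 = 15340.86
ΣP(t=0)Q(t=0) = 1.69×138 + 558.52×8 + 849.24×6 + 1.99×155 + 379.47×11 = 233.22 + 4468.16 + 5095.44 + 308.45 + 4174.17 = 14279.44
L = 15340.86 / 14279.44 × 100 = 107.4332
Paasche component (current-period weights):
ΣP(t=1)Q(t=1) = 2.25×151 + 530.37×10 + 810.30×5 + 2.32×120 + 506.00×9 = 339.75 + 5303.7 + 4051.5 + 278.4 + 4554 = 14527.35
ΣP(t=0)Q(t=1) = 1.69×151 + 558.52×10 + 849.24×5 + 1.99×120 + 379.47×9 = 255.19 + 5585.2 + 4246.2 + 238.8 + 3415.23 = 13740.62
P = 14527.35 / 13740.62 × 100 = 105.7256
Fisher = √(L × P) = √(107.4332 × 105.7256) = 106.5760

106.58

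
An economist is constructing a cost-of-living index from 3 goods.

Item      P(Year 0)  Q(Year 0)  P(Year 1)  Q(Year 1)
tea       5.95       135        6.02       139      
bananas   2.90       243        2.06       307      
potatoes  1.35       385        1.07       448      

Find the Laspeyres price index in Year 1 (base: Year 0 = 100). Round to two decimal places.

85.08

Laspeyres price index uses base-period quantities as weights.
ΣP(Year 1)·Q(Year 0) = 6.02×135 + 2.06×243 + 1.07×385 = 812.7 + 500.58 + 411.95 = 1725.23
ΣP(Year 0)·Q(Year 0) = 5.95×135 + 2.90×243 + 1.35×385 = 803.25 + 704.7 + 519.75 = 2027.7
Index = 1725.23 / 2027.7 × 100 = 85.0831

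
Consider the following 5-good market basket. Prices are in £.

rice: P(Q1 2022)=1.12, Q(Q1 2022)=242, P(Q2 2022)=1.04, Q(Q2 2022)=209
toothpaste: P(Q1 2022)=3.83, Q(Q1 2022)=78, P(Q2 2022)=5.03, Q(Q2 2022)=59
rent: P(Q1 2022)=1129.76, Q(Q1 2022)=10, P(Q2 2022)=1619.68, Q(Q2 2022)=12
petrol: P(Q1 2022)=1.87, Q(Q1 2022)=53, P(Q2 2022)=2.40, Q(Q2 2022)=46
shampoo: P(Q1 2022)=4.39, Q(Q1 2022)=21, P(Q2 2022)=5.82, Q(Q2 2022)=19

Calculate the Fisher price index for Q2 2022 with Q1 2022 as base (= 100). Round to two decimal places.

Laspeyres component (base-period weights):
ΣP(Q2 2022)Q(Q1 2022) = 1.04×242 + 5.03×78 + 1619.68×10 + 2.40×53 + 5.82×21 = 251.68 + 392.34 + 16196.8 + 127.2 + 122.22 = 17090.24
ΣP(Q1 2022)Q(Q1 2022) = 1.12×242 + 3.83×78 + 1129.76×10 + 1.87×53 + 4.39×21 = 271.04 + 298.74 + 11297.6 + 99.11 + 92.19 = 12058.68
L = 17090.24 / 12058.68 × 100 = 141.7256
Paasche component (current-period weights):
ΣP(Q2 2022)Q(Q2 2022) = 1.04×209 + 5.03×59 + 1619.68×12 + 2.40×46 + 5.82×19 = 217.36 + 296.77 + 19436.16 + 110.4 + 110.58 = 20171.27
ΣP(Q1 2022)Q(Q2 2022) = 1.12×209 + 3.83×59 + 1129.76×12 + 1.87×46 + 4.39×19 = 234.08 + 225.97 + 13557.12 + 86.02 + 83.41 = 14186.6
P = 20171.27 / 14186.6 × 100 = 142.1854
Fisher = √(L × P) = √(141.7256 × 142.1854) = 141.9553

141.96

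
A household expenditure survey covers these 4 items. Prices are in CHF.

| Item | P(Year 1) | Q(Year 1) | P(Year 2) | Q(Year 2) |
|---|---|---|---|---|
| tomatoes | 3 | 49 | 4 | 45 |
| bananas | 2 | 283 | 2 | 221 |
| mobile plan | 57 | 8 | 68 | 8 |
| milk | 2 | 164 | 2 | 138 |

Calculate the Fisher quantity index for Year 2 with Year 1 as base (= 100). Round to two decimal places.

Laspeyres component (base-period weights):
ΣP(Year 1)Q(Year 2) = 3×45 + 2×221 + 57×8 + 2×138 = 135 + 442 + 456 + 276 = 1309
ΣP(Year 1)Q(Year 1) = 3×49 + 2×283 + 57×8 + 2×164 = 147 + 566 + 456 + 328 = 1497
L = 1309 / 1497 × 100 = 87.4415
Paasche component (current-period weights):
ΣP(Year 2)Q(Year 2) = 4×45 + 2×221 + 68×8 + 2×138 = 180 + 442 + 544 + 276 = 1442
ΣP(Year 2)Q(Year 1) = 4×49 + 2×283 + 68×8 + 2×164 = 196 + 566 + 544 + 328 = 1634
P = 1442 / 1634 × 100 = 88.2497
Fisher = √(L × P) = √(87.4415 × 88.2497) = 87.8447

87.84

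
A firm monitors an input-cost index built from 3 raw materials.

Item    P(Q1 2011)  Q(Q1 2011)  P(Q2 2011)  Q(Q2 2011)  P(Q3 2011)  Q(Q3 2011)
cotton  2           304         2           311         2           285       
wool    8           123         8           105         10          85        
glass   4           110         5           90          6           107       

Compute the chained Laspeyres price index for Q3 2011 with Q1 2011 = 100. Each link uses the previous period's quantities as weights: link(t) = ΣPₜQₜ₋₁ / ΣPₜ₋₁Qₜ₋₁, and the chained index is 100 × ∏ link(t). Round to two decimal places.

121.95

Link Q1 2011→Q2 2011:
ΣP(Q2 2011)Q(Q1 2011) = 2×304 + 8×123 + 5×110 = 608 + 984 + 550 = 2142
ΣP(Q1 2011)Q(Q1 2011) = 2×304 + 8×123 + 4×110 = 608 + 984 + 440 = 2032
link = 2142/2032 = 1.054134
Link Q2 2011→Q3 2011:
ΣP(Q3 2011)Q(Q2 2011) = 2×311 + 10×105 + 6×90 = 622 + 1050 + 540 = 2212
ΣP(Q2 2011)Q(Q2 2011) = 2×311 + 8×105 + 5×90 = 622 + 840 + 450 = 1912
link = 2212/1912 = 1.156904
Chained index = 100 × 1.054134 × 1.156904 = 121.9531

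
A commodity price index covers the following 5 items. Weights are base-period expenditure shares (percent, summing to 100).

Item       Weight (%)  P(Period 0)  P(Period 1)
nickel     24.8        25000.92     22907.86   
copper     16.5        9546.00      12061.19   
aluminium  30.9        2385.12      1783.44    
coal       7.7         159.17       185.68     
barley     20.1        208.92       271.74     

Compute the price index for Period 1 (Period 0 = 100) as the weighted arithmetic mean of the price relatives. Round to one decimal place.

nickel: 24.8 × (22907.86/25000.92) = 24.8 × 0.916281 = 22.7238
copper: 16.5 × (12061.19/9546.00) = 16.5 × 1.263481 = 20.8474
aluminium: 30.9 × (1783.44/2385.12) = 30.9 × 0.747736 = 23.1050
coal: 7.7 × (185.68/159.17) = 7.7 × 1.166551 = 8.9824
barley: 20.1 × (271.74/208.92) = 20.1 × 1.300689 = 26.1439
Index = Σ wᵢ·(p₁ᵢ/p₀ᵢ) = 22.7238 + 20.8474 + 23.1050 + 8.9824 + 26.1439 = 101.8025

101.8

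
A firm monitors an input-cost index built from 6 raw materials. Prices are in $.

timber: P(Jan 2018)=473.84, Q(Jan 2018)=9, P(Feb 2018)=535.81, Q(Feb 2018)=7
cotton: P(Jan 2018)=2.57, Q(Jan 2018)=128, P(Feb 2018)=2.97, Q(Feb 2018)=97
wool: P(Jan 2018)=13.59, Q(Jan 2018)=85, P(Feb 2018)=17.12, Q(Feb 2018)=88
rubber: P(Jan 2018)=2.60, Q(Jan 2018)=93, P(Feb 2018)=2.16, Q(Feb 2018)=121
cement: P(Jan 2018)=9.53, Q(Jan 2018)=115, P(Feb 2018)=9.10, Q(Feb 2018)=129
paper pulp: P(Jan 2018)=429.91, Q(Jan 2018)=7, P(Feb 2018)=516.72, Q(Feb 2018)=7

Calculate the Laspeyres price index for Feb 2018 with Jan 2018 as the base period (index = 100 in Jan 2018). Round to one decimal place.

114.1

Laspeyres price index uses base-period quantities as weights.
ΣP(Feb 2018)·Q(Jan 2018) = 535.81×9 + 2.97×128 + 17.12×85 + 2.16×93 + 9.10×115 + 516.72×7 = 4822.29 + 380.16 + 1455.2 + 200.88 + 1046.5 + 3617.04 = 11522.07
ΣP(Jan 2018)·Q(Jan 2018) = 473.84×9 + 2.57×128 + 13.59×85 + 2.60×93 + 9.53×115 + 429.91×7 = 4264.56 + 328.96 + 1155.15 + 241.8 + 1095.95 + 3009.37 = 10095.79
Index = 11522.07 / 10095.79 × 100 = 114.1275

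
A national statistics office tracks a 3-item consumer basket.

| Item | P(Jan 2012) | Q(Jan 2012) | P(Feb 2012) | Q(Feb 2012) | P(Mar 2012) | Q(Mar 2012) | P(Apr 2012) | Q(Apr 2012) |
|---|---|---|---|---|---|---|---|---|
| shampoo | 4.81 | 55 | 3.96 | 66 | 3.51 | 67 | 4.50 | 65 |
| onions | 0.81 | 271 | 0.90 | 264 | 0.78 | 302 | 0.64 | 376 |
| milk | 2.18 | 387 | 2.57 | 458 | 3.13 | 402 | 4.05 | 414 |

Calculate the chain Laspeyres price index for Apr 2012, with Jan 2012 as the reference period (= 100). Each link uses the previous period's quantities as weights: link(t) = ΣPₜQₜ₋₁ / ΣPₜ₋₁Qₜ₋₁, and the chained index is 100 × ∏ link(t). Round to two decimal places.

150.35

Link Jan 2012→Feb 2012:
ΣP(Feb 2012)Q(Jan 2012) = 3.96×55 + 0.90×271 + 2.57×387 = 217.8 + 243.9 + 994.59 = 1456.29
ΣP(Jan 2012)Q(Jan 2012) = 4.81×55 + 0.81×271 + 2.18×387 = 264.55 + 219.51 + 843.66 = 1327.72
link = 1456.29/1327.72 = 1.096835
Link Feb 2012→Mar 2012:
ΣP(Mar 2012)Q(Feb 2012) = 3.51×66 + 0.78×264 + 3.13×458 = 231.66 + 205.92 + 1433.54 = 1871.12
ΣP(Feb 2012)Q(Feb 2012) = 3.96×66 + 0.90×264 + 2.57×458 = 261.36 + 237.6 + 1177.06 = 1676.02
link = 1871.12/1676.02 = 1.116407
Link Mar 2012→Apr 2012:
ΣP(Apr 2012)Q(Mar 2012) = 4.50×67 + 0.64×302 + 4.05×402 = 301.5 + 193.28 + 1628.1 = 2122.88
ΣP(Mar 2012)Q(Mar 2012) = 3.51×67 + 0.78×302 + 3.13×402 = 235.17 + 235.56 + 1258.26 = 1728.99
link = 2122.88/1728.99 = 1.227815
Chained index = 100 × 1.096835 × 1.116407 × 1.227815 = 150.3477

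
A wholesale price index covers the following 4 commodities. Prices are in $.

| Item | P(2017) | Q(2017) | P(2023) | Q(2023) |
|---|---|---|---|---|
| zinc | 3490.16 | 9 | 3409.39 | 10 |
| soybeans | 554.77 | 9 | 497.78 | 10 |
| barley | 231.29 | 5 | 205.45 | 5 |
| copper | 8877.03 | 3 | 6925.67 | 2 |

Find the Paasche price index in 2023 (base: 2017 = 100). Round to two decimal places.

90.89

Paasche price index uses current-period quantities as weights.
ΣP(2023)·Q(2023) = 3409.39×10 + 497.78×10 + 205.45×5 + 6925.67×2 = 34093.9 + 4977.8 + 1027.25 + 13851.34 = 53950.29
ΣP(2017)·Q(2023) = 3490.16×10 + 554.77×10 + 231.29×5 + 8877.03×2 = 34901.6 + 5547.7 + 1156.45 + 17754.06 = 59359.81
Index = 53950.29 / 59359.81 × 100 = 90.8869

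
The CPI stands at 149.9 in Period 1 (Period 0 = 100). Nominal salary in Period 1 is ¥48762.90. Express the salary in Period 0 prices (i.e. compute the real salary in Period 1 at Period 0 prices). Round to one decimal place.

32530.3

Real = Nominal ÷ (Index/100) = 48762.90 ÷ (149.9/100)
     = 48762.90 ÷ 1.499 = 32530.2869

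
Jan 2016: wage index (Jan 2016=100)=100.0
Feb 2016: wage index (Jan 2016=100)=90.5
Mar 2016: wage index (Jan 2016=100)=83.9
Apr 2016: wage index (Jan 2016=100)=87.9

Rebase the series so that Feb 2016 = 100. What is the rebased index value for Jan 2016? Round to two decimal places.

110.50

Rebased(Jan 2016) = 100.0 / 90.5 × 100 = 110.4972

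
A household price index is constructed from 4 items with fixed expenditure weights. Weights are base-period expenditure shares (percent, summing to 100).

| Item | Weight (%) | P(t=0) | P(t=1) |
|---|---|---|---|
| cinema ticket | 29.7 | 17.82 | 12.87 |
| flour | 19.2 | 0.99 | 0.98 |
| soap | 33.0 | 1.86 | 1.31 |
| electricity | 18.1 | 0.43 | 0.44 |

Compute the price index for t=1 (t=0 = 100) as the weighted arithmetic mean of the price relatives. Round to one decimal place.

82.2

cinema ticket: 29.7 × (12.87/17.82) = 29.7 × 0.722222 = 21.4500
flour: 19.2 × (0.98/0.99) = 19.2 × 0.989899 = 19.0061
soap: 33.0 × (1.31/1.86) = 33.0 × 0.704301 = 23.2419
electricity: 18.1 × (0.44/0.43) = 18.1 × 1.023256 = 18.5209
Index = Σ wᵢ·(p₁ᵢ/p₀ᵢ) = 21.4500 + 19.0061 + 23.2419 + 18.5209 = 82.2189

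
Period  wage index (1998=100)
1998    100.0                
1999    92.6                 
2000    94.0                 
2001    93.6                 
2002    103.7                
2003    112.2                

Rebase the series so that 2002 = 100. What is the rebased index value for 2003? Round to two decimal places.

108.20

Rebased(2003) = 112.2 / 103.7 × 100 = 108.1967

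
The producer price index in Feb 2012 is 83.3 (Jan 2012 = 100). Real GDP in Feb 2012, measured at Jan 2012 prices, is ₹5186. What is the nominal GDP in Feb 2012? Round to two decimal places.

Nominal = Real × (Index/100) = 5186 × (83.3/100)
        = 5186 × 0.833 = 4319.9380

4319.94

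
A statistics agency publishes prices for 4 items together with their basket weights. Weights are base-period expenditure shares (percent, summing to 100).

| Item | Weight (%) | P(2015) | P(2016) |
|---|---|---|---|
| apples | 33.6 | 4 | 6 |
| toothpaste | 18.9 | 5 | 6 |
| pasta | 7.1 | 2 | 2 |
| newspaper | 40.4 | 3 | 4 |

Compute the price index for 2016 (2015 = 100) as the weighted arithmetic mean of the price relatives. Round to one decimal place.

apples: 33.6 × (6/4) = 33.6 × 1.500000 = 50.4000
toothpaste: 18.9 × (6/5) = 18.9 × 1.200000 = 22.6800
pasta: 7.1 × (2/2) = 7.1 × 1.000000 = 7.1000
newspaper: 40.4 × (4/3) = 40.4 × 1.333333 = 53.8667
Index = Σ wᵢ·(p₁ᵢ/p₀ᵢ) = 50.4000 + 22.6800 + 7.1000 + 53.8667 = 134.0467

134.0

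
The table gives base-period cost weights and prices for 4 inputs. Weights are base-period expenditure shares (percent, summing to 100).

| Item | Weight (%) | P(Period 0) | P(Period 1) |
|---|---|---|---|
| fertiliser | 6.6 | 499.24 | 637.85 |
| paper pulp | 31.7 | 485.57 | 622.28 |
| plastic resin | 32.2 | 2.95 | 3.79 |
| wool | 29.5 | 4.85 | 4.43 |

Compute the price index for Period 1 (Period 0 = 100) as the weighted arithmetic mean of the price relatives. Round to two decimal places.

117.37

fertiliser: 6.6 × (637.85/499.24) = 6.6 × 1.277642 = 8.4324
paper pulp: 31.7 × (622.28/485.57) = 31.7 × 1.281545 = 40.6250
plastic resin: 32.2 × (3.79/2.95) = 32.2 × 1.284746 = 41.3688
wool: 29.5 × (4.43/4.85) = 29.5 × 0.913402 = 26.9454
Index = Σ wᵢ·(p₁ᵢ/p₀ᵢ) = 8.4324 + 40.6250 + 41.3688 + 26.9454 = 117.3716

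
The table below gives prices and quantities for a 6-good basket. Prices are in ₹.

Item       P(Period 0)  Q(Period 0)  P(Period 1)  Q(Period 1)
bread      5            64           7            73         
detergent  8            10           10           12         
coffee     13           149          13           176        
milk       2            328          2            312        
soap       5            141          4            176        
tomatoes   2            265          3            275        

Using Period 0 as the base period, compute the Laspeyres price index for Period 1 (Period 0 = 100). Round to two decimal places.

106.43

Laspeyres price index uses base-period quantities as weights.
ΣP(Period 1)·Q(Period 0) = 7×64 + 10×10 + 13×149 + 2×328 + 4×141 + 3×265 = 448 + 100 + 1937 + 656 + 564 + 795 = 4500
ΣP(Period 0)·Q(Period 0) = 5×64 + 8×10 + 13×149 + 2×328 + 5×141 + 2×265 = 320 + 80 + 1937 + 656 + 705 + 530 = 4228
Index = 4500 / 4228 × 100 = 106.4333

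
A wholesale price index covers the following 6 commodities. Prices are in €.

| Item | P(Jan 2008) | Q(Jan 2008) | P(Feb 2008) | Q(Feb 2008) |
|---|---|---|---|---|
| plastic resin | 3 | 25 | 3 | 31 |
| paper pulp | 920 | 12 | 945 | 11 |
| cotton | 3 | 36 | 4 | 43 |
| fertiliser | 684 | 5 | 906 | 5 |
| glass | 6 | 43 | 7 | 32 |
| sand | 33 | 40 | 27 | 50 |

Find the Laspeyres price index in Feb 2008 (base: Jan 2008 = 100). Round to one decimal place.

Laspeyres price index uses base-period quantities as weights.
ΣP(Feb 2008)·Q(Jan 2008) = 3×25 + 945×12 + 4×36 + 906×5 + 7×43 + 27×40 = 75 + 11340 + 144 + 4530 + 301 + 1080 = 17470
ΣP(Jan 2008)·Q(Jan 2008) = 3×25 + 920×12 + 3×36 + 684×5 + 6×43 + 33×40 = 75 + 11040 + 108 + 3420 + 258 + 1320 = 16221
Index = 17470 / 16221 × 100 = 107.6999

107.7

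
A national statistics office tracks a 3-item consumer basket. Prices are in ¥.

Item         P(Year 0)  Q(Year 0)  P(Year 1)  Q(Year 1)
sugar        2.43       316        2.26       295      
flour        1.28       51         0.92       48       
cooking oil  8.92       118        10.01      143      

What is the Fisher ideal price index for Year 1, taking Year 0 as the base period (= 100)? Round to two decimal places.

Laspeyres component (base-period weights):
ΣP(Year 1)Q(Year 0) = 2.26×316 + 0.92×51 + 10.01×118 = 714.16 + 46.92 + 1181.18 = 1942.26
ΣP(Year 0)Q(Year 0) = 2.43×316 + 1.28×51 + 8.92×118 = 767.88 + 65.28 + 1052.56 = 1885.72
L = 1942.26 / 1885.72 × 100 = 102.9983
Paasche component (current-period weights):
ΣP(Year 1)Q(Year 1) = 2.26×295 + 0.92×48 + 10.01×143 = 666.7 + 44.16 + 1431.43 = 2142.29
ΣP(Year 0)Q(Year 1) = 2.43×295 + 1.28×48 + 8.92×143 = 716.85 + 61.44 + 1275.56 = 2053.85
P = 2142.29 / 2053.85 × 100 = 104.3061
Fisher = √(L × P) = √(102.9983 × 104.3061) = 103.6501

103.65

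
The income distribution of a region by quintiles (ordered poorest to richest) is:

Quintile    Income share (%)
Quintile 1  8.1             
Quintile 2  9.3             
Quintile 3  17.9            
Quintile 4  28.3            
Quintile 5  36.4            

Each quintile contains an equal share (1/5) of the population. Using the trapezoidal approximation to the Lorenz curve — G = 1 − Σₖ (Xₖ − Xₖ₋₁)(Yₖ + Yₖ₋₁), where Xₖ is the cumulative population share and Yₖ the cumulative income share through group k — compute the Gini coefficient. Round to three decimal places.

0.302

Cumulative income shares Yₖ: 0.0810, 0.1740, 0.3530, 0.6360, 1.0000
Σ (Xₖ−Xₖ₋₁)(Yₖ+Yₖ₋₁) = (1/5)(0.0810+0.0000) + (1/5)(0.1740+0.0810) + (1/5)(0.3530+0.1740) + (1/5)(0.6360+0.3530) + (1/5)(1.0000+0.6360)
  = 0.0162 + 0.0510 + 0.1054 + 0.1978 + 0.3272 = 0.6976
G = 1 − 0.6976 = 0.3024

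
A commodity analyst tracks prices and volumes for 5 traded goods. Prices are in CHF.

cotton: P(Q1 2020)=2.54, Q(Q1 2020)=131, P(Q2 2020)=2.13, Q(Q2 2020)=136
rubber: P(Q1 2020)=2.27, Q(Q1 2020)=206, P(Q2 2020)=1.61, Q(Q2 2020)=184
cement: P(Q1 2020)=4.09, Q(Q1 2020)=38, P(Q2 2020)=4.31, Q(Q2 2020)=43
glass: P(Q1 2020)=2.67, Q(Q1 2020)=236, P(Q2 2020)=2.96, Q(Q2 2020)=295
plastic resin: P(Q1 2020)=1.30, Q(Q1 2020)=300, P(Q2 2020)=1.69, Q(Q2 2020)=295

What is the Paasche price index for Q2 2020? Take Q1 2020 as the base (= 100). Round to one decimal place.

Paasche price index uses current-period quantities as weights.
ΣP(Q2 2020)·Q(Q2 2020) = 2.13×136 + 1.61×184 + 4.31×43 + 2.96×295 + 1.69×295 = 289.68 + 296.24 + 185.33 + 873.2 + 498.55 = 2143
ΣP(Q1 2020)·Q(Q2 2020) = 2.54×136 + 2.27×184 + 4.09×43 + 2.67×295 + 1.30×295 = 345.44 + 417.68 + 175.87 + 787.65 + 383.5 = 2110.14
Index = 2143 / 2110.14 × 100 = 101.5572

101.6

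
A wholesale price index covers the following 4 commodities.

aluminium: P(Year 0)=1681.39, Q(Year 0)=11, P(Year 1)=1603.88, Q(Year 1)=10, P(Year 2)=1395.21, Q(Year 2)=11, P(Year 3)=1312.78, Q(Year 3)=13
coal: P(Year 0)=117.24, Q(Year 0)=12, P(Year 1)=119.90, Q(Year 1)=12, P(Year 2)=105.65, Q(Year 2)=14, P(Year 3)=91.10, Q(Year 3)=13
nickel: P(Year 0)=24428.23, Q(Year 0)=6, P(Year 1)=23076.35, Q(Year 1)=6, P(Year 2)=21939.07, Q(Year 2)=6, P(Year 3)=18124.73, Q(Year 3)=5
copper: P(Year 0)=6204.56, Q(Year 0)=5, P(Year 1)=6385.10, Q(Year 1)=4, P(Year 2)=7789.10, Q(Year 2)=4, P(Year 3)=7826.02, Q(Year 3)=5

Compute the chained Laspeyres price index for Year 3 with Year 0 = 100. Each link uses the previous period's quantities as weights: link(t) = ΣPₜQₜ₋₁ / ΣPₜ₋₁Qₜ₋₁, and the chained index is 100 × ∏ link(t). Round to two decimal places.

Link Year 0→Year 1:
ΣP(Year 1)Q(Year 0) = 1603.88×11 + 119.90×12 + 23076.35×6 + 6385.10×5 = 17642.68 + 1438.8 + 138458.1 + 31925.5 = 189465.08
ΣP(Year 0)Q(Year 0) = 1681.39×11 + 117.24×12 + 24428.23×6 + 6204.56×5 = 18495.29 + 1406.88 + 146569.38 + 31022.8 = 197494.35
link = 189465.08/197494.35 = 0.959344
Link Year 1→Year 2:
ΣP(Year 2)Q(Year 1) = 1395.21×10 + 105.65×12 + 21939.07×6 + 7789.10×4 = 13952.1 + 1267.8 + 131634.42 + 31156.4 = 178010.72
ΣP(Year 1)Q(Year 1) = 1603.88×10 + 119.90×12 + 23076.35×6 + 6385.10×4 = 16038.8 + 1438.8 + 138458.1 + 25540.4 = 181476.1
link = 178010.72/181476.1 = 0.980904
Link Year 2→Year 3:
ΣP(Year 3)Q(Year 2) = 1312.78×11 + 91.10×14 + 18124.73×6 + 7826.02×4 = 14440.58 + 1275.4 + 108748.38 + 31304.08 = 155768.44
ΣP(Year 2)Q(Year 2) = 1395.21×11 + 105.65×14 + 21939.07×6 + 7789.10×4 = 15347.31 + 1479.1 + 131634.42 + 31156.4 = 179617.23
link = 155768.44/179617.23 = 0.867224
Chained index = 100 × 0.959344 × 0.980904 × 0.867224 = 81.6080

81.61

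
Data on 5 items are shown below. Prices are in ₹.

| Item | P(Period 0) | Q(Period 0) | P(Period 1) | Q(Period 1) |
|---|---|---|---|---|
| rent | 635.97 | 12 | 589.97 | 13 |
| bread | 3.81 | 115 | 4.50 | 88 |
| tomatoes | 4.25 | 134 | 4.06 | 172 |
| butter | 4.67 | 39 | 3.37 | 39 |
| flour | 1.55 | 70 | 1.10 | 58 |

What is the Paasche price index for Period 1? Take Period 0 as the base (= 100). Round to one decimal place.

Paasche price index uses current-period quantities as weights.
ΣP(Period 1)·Q(Period 1) = 589.97×13 + 4.50×88 + 4.06×172 + 3.37×39 + 1.10×58 = 7669.61 + 396 + 698.32 + 131.43 + 63.8 = 8959.16
ΣP(Period 0)·Q(Period 1) = 635.97×13 + 3.81×88 + 4.25×172 + 4.67×39 + 1.55×58 = 8267.61 + 335.28 + 731 + 182.13 + 89.9 = 9605.92
Index = 8959.16 / 9605.92 × 100 = 93.2671

93.3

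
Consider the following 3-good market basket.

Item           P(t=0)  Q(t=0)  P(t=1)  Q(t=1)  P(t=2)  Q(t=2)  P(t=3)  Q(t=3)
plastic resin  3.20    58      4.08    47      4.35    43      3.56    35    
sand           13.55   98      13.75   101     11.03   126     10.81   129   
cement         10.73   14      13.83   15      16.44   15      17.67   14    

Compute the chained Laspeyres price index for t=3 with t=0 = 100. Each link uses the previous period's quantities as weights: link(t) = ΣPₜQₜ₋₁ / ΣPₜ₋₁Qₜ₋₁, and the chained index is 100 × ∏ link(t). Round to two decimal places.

91.32

Link t=0→t=1:
ΣP(t=1)Q(t=0) = 4.08×58 + 13.75×98 + 13.83×14 = 236.64 + 1347.5 + 193.62 = 1777.76
ΣP(t=0)Q(t=0) = 3.20×58 + 13.55×98 + 10.73×14 = 185.6 + 1327.9 + 150.22 = 1663.72
link = 1777.76/1663.72 = 1.068545
Link t=1→t=2:
ΣP(t=2)Q(t=1) = 4.35×47 + 11.03×101 + 16.44×15 = 204.45 + 1114.03 + 246.6 = 1565.08
ΣP(t=1)Q(t=1) = 4.08×47 + 13.75×101 + 13.83×15 = 191.76 + 1388.75 + 207.45 = 1787.96
link = 1565.08/1787.96 = 0.875344
Link t=2→t=3:
ΣP(t=3)Q(t=2) = 3.56×43 + 10.81×126 + 17.67×15 = 153.08 + 1362.06 + 265.05 = 1780.19
ΣP(t=2)Q(t=2) = 4.35×43 + 11.03×126 + 16.44×15 = 187.05 + 1389.78 + 246.6 = 1823.43
link = 1780.19/1823.43 = 0.976286
Chained index = 100 × 1.068545 × 0.875344 × 0.976286 = 91.3164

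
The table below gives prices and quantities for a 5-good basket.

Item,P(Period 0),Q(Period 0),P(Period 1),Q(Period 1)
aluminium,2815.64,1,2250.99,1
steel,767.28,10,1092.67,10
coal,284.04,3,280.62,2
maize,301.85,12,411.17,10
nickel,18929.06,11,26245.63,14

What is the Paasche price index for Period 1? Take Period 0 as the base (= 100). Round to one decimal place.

Paasche price index uses current-period quantities as weights.
ΣP(Period 1)·Q(Period 1) = 2250.99×1 + 1092.67×10 + 280.62×2 + 411.17×10 + 26245.63×14 = 2250.99 + 10926.7 + 561.24 + 4111.7 + 367438.82 = 385289.45
ΣP(Period 0)·Q(Period 1) = 2815.64×1 + 767.28×10 + 284.04×2 + 301.85×10 + 18929.06×14 = 2815.64 + 7672.8 + 568.08 + 3018.5 + 265006.84 = 279081.86
Index = 385289.45 / 279081.86 × 100 = 138.0561

138.1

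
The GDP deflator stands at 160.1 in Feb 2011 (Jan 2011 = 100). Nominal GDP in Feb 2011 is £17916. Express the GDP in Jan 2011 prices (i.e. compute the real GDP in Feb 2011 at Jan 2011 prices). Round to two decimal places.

11190.51

Real = Nominal ÷ (Index/100) = 17916 ÷ (160.1/100)
     = 17916 ÷ 1.601 = 11190.5059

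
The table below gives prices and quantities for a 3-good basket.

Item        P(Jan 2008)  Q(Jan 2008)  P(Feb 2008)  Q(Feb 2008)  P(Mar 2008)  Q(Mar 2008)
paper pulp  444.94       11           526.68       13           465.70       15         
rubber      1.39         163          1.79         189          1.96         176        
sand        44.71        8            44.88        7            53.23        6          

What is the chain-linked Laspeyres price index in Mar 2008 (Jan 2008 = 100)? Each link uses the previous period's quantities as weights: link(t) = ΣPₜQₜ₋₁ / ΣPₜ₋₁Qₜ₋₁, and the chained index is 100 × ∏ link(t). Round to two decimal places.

106.61

Link Jan 2008→Feb 2008:
ΣP(Feb 2008)Q(Jan 2008) = 526.68×11 + 1.79×163 + 44.88×8 = 5793.48 + 291.77 + 359.04 = 6444.29
ΣP(Jan 2008)Q(Jan 2008) = 444.94×11 + 1.39×163 + 44.71×8 = 4894.34 + 226.57 + 357.68 = 5478.59
link = 6444.29/5478.59 = 1.176268
Link Feb 2008→Mar 2008:
ΣP(Mar 2008)Q(Feb 2008) = 465.70×13 + 1.96×189 + 53.23×7 = 6054.1 + 370.44 + 372.61 = 6797.15
ΣP(Feb 2008)Q(Feb 2008) = 526.68×13 + 1.79×189 + 44.88×7 = 6846.84 + 338.31 + 314.16 = 7499.31
link = 6797.15/7499.31 = 0.906370
Chained index = 100 × 1.176268 × 0.906370 = 106.6134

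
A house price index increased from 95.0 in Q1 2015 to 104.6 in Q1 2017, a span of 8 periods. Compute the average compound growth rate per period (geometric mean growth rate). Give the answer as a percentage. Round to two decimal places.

1.21%

Growth factor = (104.6/95.0)^(1/8) = (1.101053)^(1/8) = 1.012106
Growth rate = 1.012106 − 1 = 0.012106 = 1.2106%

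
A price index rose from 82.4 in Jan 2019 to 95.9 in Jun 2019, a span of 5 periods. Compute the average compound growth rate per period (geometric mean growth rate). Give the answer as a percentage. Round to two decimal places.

Growth factor = (95.9/82.4)^(1/5) = (1.163835)^(1/5) = 1.030809
Growth rate = 1.030809 − 1 = 0.030809 = 3.0809%

3.08%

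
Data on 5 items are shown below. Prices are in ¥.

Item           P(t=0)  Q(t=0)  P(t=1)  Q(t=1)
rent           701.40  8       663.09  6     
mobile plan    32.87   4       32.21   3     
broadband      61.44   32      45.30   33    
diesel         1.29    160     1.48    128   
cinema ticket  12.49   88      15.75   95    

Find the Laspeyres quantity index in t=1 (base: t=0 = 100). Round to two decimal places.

85.27

Laspeyres quantity index uses base-period prices as weights.
ΣP(t=0)·Q(t=1) = 701.40×6 + 32.87×3 + 61.44×33 + 1.29×128 + 12.49×95 = 4208.4 + 98.61 + 2027.52 + 165.12 + 1186.55 = 7686.2
ΣP(t=0)·Q(t=0) = 701.40×8 + 32.87×4 + 61.44×32 + 1.29×160 + 12.49×88 = 5611.2 + 131.48 + 1966.08 + 206.4 + 1099.12 = 9014.28
Index = 7686.2 / 9014.28 × 100 = 85.2669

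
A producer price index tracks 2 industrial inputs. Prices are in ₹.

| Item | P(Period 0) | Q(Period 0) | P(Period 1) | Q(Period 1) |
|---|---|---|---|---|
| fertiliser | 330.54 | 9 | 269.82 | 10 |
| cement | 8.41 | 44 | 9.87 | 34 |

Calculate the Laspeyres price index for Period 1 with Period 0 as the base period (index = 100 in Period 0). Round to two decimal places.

85.58

Laspeyres price index uses base-period quantities as weights.
ΣP(Period 1)·Q(Period 0) = 269.82×9 + 9.87×44 = 2428.38 + 434.28 = 2862.66
ΣP(Period 0)·Q(Period 0) = 330.54×9 + 8.41×44 = 2974.86 + 370.04 = 3344.9
Index = 2862.66 / 3344.9 × 100 = 85.5828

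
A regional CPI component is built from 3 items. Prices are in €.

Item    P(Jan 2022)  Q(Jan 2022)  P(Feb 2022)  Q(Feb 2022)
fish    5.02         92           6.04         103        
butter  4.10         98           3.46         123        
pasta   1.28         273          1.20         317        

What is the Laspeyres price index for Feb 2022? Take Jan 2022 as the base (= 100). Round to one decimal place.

Laspeyres price index uses base-period quantities as weights.
ΣP(Feb 2022)·Q(Jan 2022) = 6.04×92 + 3.46×98 + 1.20×273 = 555.68 + 339.08 + 327.6 = 1222.36
ΣP(Jan 2022)·Q(Jan 2022) = 5.02×92 + 4.10×98 + 1.28×273 = 461.84 + 401.8 + 349.44 = 1213.08
Index = 1222.36 / 1213.08 × 100 = 100.7650

100.8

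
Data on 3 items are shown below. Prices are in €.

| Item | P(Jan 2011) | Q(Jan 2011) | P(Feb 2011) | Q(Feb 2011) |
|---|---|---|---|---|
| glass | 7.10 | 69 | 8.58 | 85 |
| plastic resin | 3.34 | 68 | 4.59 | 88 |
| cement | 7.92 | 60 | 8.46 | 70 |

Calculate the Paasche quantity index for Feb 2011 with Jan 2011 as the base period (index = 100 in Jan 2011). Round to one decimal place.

122.2

Paasche quantity index uses current-period prices as weights.
ΣP(Feb 2011)·Q(Feb 2011) = 8.58×85 + 4.59×88 + 8.46×70 = 729.3 + 403.92 + 592.2 = 1725.42
ΣP(Feb 2011)·Q(Jan 2011) = 8.58×69 + 4.59×68 + 8.46×60 = 592.02 + 312.12 + 507.6 = 1411.74
Index = 1725.42 / 1411.74 × 100 = 122.2194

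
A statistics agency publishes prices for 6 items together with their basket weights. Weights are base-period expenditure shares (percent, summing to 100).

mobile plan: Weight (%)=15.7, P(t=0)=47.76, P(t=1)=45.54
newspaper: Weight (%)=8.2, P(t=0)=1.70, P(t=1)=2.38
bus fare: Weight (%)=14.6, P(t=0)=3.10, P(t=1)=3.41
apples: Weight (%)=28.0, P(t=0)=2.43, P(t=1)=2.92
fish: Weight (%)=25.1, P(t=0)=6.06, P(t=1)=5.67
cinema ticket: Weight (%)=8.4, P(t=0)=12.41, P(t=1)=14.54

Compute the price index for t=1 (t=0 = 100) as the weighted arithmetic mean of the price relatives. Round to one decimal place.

109.5

mobile plan: 15.7 × (45.54/47.76) = 15.7 × 0.953518 = 14.9702
newspaper: 8.2 × (2.38/1.70) = 8.2 × 1.400000 = 11.4800
bus fare: 14.6 × (3.41/3.10) = 14.6 × 1.100000 = 16.0600
apples: 28.0 × (2.92/2.43) = 28.0 × 1.201646 = 33.6461
fish: 25.1 × (5.67/6.06) = 25.1 × 0.935644 = 23.4847
cinema ticket: 8.4 × (14.54/12.41) = 8.4 × 1.171636 = 9.8417
Index = Σ wᵢ·(p₁ᵢ/p₀ᵢ) = 14.9702 + 11.4800 + 16.0600 + 33.6461 + 23.4847 + 9.8417 = 109.4827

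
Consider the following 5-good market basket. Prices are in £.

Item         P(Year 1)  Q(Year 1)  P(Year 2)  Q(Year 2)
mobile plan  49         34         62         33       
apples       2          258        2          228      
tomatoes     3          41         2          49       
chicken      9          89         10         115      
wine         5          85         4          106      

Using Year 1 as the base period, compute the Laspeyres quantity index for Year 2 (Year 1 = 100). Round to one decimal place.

107.2

Laspeyres quantity index uses base-period prices as weights.
ΣP(Year 1)·Q(Year 2) = 49×33 + 2×228 + 3×49 + 9×115 + 5×106 = 1617 + 456 + 147 + 1035 + 530 = 3785
ΣP(Year 1)·Q(Year 1) = 49×34 + 2×258 + 3×41 + 9×89 + 5×85 = 1666 + 516 + 123 + 801 + 425 = 3531
Index = 3785 / 3531 × 100 = 107.1934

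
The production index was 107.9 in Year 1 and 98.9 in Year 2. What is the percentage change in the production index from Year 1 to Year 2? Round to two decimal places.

-8.34%

Change = (98.9 − 107.9) / 107.9 × 100
       = -9.0 / 107.9 × 100 = -8.3411%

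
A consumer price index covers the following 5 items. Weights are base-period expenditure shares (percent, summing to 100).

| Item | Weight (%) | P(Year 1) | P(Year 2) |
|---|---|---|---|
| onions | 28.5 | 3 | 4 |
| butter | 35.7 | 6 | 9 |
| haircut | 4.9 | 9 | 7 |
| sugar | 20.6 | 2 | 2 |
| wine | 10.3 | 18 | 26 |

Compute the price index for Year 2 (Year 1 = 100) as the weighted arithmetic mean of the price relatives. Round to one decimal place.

130.8

onions: 28.5 × (4/3) = 28.5 × 1.333333 = 38.0000
butter: 35.7 × (9/6) = 35.7 × 1.500000 = 53.5500
haircut: 4.9 × (7/9) = 4.9 × 0.777778 = 3.8111
sugar: 20.6 × (2/2) = 20.6 × 1.000000 = 20.6000
wine: 10.3 × (26/18) = 10.3 × 1.444444 = 14.8778
Index = Σ wᵢ·(p₁ᵢ/p₀ᵢ) = 38.0000 + 53.5500 + 3.8111 + 20.6000 + 14.8778 = 130.8389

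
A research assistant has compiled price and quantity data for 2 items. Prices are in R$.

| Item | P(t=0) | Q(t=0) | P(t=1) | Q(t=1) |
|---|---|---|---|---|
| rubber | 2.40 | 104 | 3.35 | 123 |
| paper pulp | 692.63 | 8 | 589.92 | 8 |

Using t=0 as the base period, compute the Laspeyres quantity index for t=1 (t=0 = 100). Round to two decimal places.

Laspeyres quantity index uses base-period prices as weights.
ΣP(t=0)·Q(t=1) = 2.40×123 + 692.63×8 = 295.2 + 5541.04 = 5836.24
ΣP(t=0)·Q(t=0) = 2.40×104 + 692.63×8 = 249.6 + 5541.04 = 5790.64
Index = 5836.24 / 5790.64 × 100 = 100.7875

100.79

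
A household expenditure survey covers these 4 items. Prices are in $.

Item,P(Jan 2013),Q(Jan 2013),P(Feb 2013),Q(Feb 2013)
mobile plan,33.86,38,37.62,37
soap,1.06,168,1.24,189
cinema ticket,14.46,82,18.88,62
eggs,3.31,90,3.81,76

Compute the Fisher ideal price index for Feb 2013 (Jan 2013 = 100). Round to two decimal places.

119.17

Laspeyres component (base-period weights):
ΣP(Feb 2013)Q(Jan 2013) = 37.62×38 + 1.24×168 + 18.88×82 + 3.81×90 = 1429.56 + 208.32 + 1548.16 + 342.9 = 3528.94
ΣP(Jan 2013)Q(Jan 2013) = 33.86×38 + 1.06×168 + 14.46×82 + 3.31×90 = 1286.68 + 178.08 + 1185.72 + 297.9 = 2948.38
L = 3528.94 / 2948.38 × 100 = 119.6908
Paasche component (current-period weights):
ΣP(Feb 2013)Q(Feb 2013) = 37.62×37 + 1.24×189 + 18.88×62 + 3.81×76 = 1391.94 + 234.36 + 1170.56 + 289.56 = 3086.42
ΣP(Jan 2013)Q(Feb 2013) = 33.86×37 + 1.06×189 + 14.46×62 + 3.31×76 = 1252.82 + 200.34 + 896.52 + 251.56 = 2601.24
P = 3086.42 / 2601.24 × 100 = 118.6519
Fisher = √(L × P) = √(119.6908 × 118.6519) = 119.1702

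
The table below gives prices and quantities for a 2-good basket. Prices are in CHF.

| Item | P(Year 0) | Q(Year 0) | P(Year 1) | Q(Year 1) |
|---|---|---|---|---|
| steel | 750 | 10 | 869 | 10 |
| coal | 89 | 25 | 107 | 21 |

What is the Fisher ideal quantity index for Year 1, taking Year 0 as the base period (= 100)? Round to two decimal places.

96.29

Laspeyres component (base-period weights):
ΣP(Year 0)Q(Year 1) = 750×10 + 89×21 = 7500 + 1869 = 9369
ΣP(Year 0)Q(Year 0) = 750×10 + 89×25 = 7500 + 2225 = 9725
L = 9369 / 9725 × 100 = 96.3393
Paasche component (current-period weights):
ΣP(Year 1)Q(Year 1) = 869×10 + 107×21 = 8690 + 2247 = 10937
ΣP(Year 1)Q(Year 0) = 869×10 + 107×25 = 8690 + 2675 = 11365
P = 10937 / 11365 × 100 = 96.2341
Fisher = √(L × P) = √(96.3393 × 96.2341) = 96.2867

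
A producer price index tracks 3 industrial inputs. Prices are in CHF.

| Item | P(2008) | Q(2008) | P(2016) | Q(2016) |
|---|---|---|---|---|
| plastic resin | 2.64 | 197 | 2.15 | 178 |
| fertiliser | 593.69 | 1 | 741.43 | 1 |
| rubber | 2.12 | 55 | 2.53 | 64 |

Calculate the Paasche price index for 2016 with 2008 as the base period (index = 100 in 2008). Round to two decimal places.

Paasche price index uses current-period quantities as weights.
ΣP(2016)·Q(2016) = 2.15×178 + 741.43×1 + 2.53×64 = 382.7 + 741.43 + 161.92 = 1286.05
ΣP(2008)·Q(2016) = 2.64×178 + 593.69×1 + 2.12×64 = 469.92 + 593.69 + 135.68 = 1199.29
Index = 1286.05 / 1199.29 × 100 = 107.2343

107.23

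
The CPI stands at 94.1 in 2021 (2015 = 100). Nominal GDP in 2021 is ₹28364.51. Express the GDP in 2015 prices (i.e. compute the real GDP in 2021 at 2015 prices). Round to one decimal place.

Real = Nominal ÷ (Index/100) = 28364.51 ÷ (94.1/100)
     = 28364.51 ÷ 0.941 = 30142.9437

30142.9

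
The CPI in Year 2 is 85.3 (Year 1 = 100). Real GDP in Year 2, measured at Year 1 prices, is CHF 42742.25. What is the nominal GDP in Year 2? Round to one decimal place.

Nominal = Real × (Index/100) = 42742.25 × (85.3/100)
        = 42742.25 × 0.853 = 36459.1393

36459.1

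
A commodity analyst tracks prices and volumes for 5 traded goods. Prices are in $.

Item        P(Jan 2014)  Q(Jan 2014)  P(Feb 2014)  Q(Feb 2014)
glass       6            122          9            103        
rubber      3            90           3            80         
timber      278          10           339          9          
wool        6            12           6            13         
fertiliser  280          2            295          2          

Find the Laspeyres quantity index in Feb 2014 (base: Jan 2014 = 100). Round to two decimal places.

Laspeyres quantity index uses base-period prices as weights.
ΣP(Jan 2014)·Q(Feb 2014) = 6×103 + 3×80 + 278×9 + 6×13 + 280×2 = 618 + 240 + 2502 + 78 + 560 = 3998
ΣP(Jan 2014)·Q(Jan 2014) = 6×122 + 3×90 + 278×10 + 6×12 + 280×2 = 732 + 270 + 2780 + 72 + 560 = 4414
Index = 3998 / 4414 × 100 = 90.5754

90.58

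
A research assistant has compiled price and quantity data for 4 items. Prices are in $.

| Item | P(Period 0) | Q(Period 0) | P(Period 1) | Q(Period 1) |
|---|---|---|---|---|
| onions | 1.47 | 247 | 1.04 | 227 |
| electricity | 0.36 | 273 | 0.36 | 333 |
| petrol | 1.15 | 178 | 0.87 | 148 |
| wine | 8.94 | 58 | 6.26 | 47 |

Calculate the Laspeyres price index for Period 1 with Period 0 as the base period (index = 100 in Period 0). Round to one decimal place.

73.7

Laspeyres price index uses base-period quantities as weights.
ΣP(Period 1)·Q(Period 0) = 1.04×247 + 0.36×273 + 0.87×178 + 6.26×58 = 256.88 + 98.28 + 154.86 + 363.08 = 873.1
ΣP(Period 0)·Q(Period 0) = 1.47×247 + 0.36×273 + 1.15×178 + 8.94×58 = 363.09 + 98.28 + 204.7 + 518.52 = 1184.59
Index = 873.1 / 1184.59 × 100 = 73.7048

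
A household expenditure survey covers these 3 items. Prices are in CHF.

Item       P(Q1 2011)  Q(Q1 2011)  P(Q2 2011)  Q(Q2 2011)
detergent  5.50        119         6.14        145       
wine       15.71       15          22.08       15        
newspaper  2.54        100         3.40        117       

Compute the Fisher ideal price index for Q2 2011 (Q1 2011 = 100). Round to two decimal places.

Laspeyres component (base-period weights):
ΣP(Q2 2011)Q(Q1 2011) = 6.14×119 + 22.08×15 + 3.40×100 = 730.66 + 331.2 + 340 = 1401.86
ΣP(Q1 2011)Q(Q1 2011) = 5.50×119 + 15.71×15 + 2.54×100 = 654.5 + 235.65 + 254 = 1144.15
L = 1401.86 / 1144.15 × 100 = 122.5241
Paasche component (current-period weights):
ΣP(Q2 2011)Q(Q2 2011) = 6.14×145 + 22.08×15 + 3.40×117 = 890.3 + 331.2 + 397.8 = 1619.3
ΣP(Q1 2011)Q(Q2 2011) = 5.50×145 + 15.71×15 + 2.54×117 = 797.5 + 235.65 + 297.18 = 1330.33
P = 1619.3 / 1330.33 × 100 = 121.7217
Fisher = √(L × P) = √(122.5241 × 121.7217) = 122.1223

122.12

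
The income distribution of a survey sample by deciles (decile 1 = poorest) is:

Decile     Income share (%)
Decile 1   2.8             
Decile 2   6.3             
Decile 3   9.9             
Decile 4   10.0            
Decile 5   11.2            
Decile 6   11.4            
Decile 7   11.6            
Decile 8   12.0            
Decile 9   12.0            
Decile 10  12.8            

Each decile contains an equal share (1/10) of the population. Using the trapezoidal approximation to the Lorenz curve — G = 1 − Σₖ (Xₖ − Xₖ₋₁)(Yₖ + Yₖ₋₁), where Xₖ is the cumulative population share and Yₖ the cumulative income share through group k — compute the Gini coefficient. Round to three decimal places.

0.145

Cumulative income shares Yₖ: 0.0280, 0.0910, 0.1900, 0.2900, 0.4020, 0.5160, 0.6320, 0.7520, 0.8720, 1.0000
Σ (Xₖ−Xₖ₋₁)(Yₖ+Yₖ₋₁) = (1/10)(0.0280+0.0000) + (1/10)(0.0910+0.0280) + (1/10)(0.1900+0.0910) + (1/10)(0.2900+0.1900) + (1/10)(0.4020+0.2900) + (1/10)(0.5160+0.4020) + (1/10)(0.6320+0.5160) + (1/10)(0.7520+0.6320) + (1/10)(0.8720+0.7520) + (1/10)(1.0000+0.8720)
  = 0.0028 + 0.0119 + 0.0281 + 0.0480 + 0.0692 + 0.0918 + 0.1148 + 0.1384 + 0.1624 + 0.1872 = 0.8546
G = 1 − 0.8546 = 0.1454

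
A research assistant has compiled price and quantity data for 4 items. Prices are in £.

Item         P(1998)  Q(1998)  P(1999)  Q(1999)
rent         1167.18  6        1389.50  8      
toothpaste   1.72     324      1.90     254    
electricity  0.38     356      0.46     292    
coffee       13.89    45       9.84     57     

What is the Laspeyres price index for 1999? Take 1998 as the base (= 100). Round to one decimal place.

Laspeyres price index uses base-period quantities as weights.
ΣP(1999)·Q(1998) = 1389.50×6 + 1.90×324 + 0.46×356 + 9.84×45 = 8337 + 615.6 + 163.76 + 442.8 = 9559.16
ΣP(1998)·Q(1998) = 1167.18×6 + 1.72×324 + 0.38×356 + 13.89×45 = 7003.08 + 557.28 + 135.28 + 625.05 = 8320.69
Index = 9559.16 / 8320.69 × 100 = 114.8842

114.9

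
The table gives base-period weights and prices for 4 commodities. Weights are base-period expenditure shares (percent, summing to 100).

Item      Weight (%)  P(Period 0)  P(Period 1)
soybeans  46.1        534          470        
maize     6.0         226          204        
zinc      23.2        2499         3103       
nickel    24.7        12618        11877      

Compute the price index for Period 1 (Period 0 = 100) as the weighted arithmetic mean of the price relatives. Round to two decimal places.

soybeans: 46.1 × (470/534) = 46.1 × 0.880150 = 40.5749
maize: 6.0 × (204/226) = 6.0 × 0.902655 = 5.4159
zinc: 23.2 × (3103/2499) = 23.2 × 1.241697 = 28.8074
nickel: 24.7 × (11877/12618) = 24.7 × 0.941274 = 23.2495
Index = Σ wᵢ·(p₁ᵢ/p₀ᵢ) = 40.5749 + 5.4159 + 28.8074 + 23.2495 = 98.0477

98.05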